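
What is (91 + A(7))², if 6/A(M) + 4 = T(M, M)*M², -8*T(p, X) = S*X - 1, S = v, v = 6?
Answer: 34478176489/4165681 ≈ 8276.7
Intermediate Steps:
S = 6
T(p, X) = ⅛ - 3*X/4 (T(p, X) = -(6*X - 1)/8 = -(-1 + 6*X)/8 = ⅛ - 3*X/4)
A(M) = 6/(-4 + M²*(⅛ - 3*M/4)) (A(M) = 6/(-4 + (⅛ - 3*M/4)*M²) = 6/(-4 + M²*(⅛ - 3*M/4)))
(91 + A(7))² = (91 - 48/(32 + 7²*(-1 + 6*7)))² = (91 - 48/(32 + 49*(-1 + 42)))² = (91 - 48/(32 + 49*41))² = (91 - 48/(32 + 2009))² = (91 - 48/2041)² = (185683/2041)² = 34478176489/4165681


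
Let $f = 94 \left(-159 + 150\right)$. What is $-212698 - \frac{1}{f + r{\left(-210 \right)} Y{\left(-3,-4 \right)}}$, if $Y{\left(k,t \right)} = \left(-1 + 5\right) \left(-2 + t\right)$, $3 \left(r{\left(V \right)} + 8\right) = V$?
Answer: $- \frac{218228149}{1026} \approx -2.127 \cdot 10^{5}$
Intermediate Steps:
$r{\left(V \right)} = -8 + \frac{V}{3}$
$Y{\left(k,t \right)} = -8 + 4 t$ ($Y{\left(k,t \right)} = 4 \left(-2 + t\right) = -8 + 4 t$)
$f = -846$ ($f = 94 \left(-9\right) = -846$)
$-212698 - \frac{1}{f + r{\left(-210 \right)} Y{\left(-3,-4 \right)}} = -212698 - \frac{1}{-846 + \left(-8 + \frac{1}{3} \left(-210\right)\right) \left(-8 + 4 \left(-4\right)\right)} = -212698 - \frac{1}{-846 + \left(-8 - 70\right) \left(-8 - 16\right)} = -212698 - \frac{1}{-846 - -1872} = -212698 - \frac{1}{-846 + 1872} = -212698 - \frac{1}{1026} = - \frac{218228149}{1026}$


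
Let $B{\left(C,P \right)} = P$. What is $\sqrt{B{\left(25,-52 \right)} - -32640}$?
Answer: $2 \sqrt{8147} \approx 180.52$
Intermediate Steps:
$\sqrt{B{\left(25,-52 \right)} - -32640} = \sqrt{-52 - -32640} = \sqrt{-52 + \left(-197833 + 230473\right)} = \sqrt{-52 + 32640} = \sqrt{32588} = 2 \sqrt{8147}$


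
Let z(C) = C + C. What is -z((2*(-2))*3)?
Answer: 24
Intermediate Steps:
z(C) = 2*C
-z((2*(-2))*3) = -2*(2*(-2))*3 = -2*(-4*3) = -2*(-12) = -1*(-24) = 24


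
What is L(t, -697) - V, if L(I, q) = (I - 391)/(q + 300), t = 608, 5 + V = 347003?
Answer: -137758423/397 ≈ -3.4700e+5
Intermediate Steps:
V = 346998 (V = -5 + 347003 = 346998)
L(I, q) = (-391 + I)/(300 + q)
L(t, -697) - V = (-391 + 608)/(300 - 697) - 1*346998 = 217/(-397) - 346998 = -1/397*217 - 346998 = -217/397 - 346998 = -137758423/397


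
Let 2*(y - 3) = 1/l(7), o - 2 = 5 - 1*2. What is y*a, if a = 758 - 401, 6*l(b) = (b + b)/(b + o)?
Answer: 1989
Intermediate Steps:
o = 5 (o = 2 + (5 - 1*2) = 2 + (5 - 2) = 2 + 3 = 5)
l(b) = b/(3*(5 + b)) (l(b) = ((b + b)/(b + 5))/6 = ((2*b)/(5 + b))/6 = (2*b/(5 + b))/6 = b/(3*(5 + b)))
a = 357
y = 39/7 (y = 3 + 1/(2*(((⅓)*7/(5 + 7)))) = 3 + 1/(2*(((⅓)*7/12))) = 3 + 1/(2*(((⅓)*7*(1/12)))) = 3 + 1/(2*(7/36)) = 3 + (½)*(36/7) = 3 + 18/7 = 39/7 ≈ 5.5714)
y*a = (39/7)*357 = 1989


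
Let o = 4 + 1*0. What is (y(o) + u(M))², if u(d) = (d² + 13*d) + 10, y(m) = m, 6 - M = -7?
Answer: 123904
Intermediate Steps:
M = 13 (M = 6 - 1*(-7) = 6 + 7 = 13)
o = 4 (o = 4 + 0 = 4)
u(d) = 10 + d² + 13*d
(y(o) + u(M))² = (4 + (10 + 13² + 13*13))² = (4 + (10 + 169 + 169))² = (4 + 348)² = 352² = 123904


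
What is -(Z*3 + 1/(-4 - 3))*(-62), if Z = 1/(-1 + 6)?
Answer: 992/35 ≈ 28.343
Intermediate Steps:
Z = ⅕ (Z = 1/5 = ⅕ ≈ 0.20000)
-(Z*3 + 1/(-4 - 3))*(-62) = -((⅕)*3 + 1/(-4 - 3))*(-62) = -(⅗ + 1/(-7))*(-62) = -(⅗ - ⅐)*(-62) = -16*(-62)/35 = -1*(-992/35) = 992/35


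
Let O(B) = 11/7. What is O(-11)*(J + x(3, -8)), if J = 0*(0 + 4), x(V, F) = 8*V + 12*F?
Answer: -792/7 ≈ -113.14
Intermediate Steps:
O(B) = 11/7 (O(B) = 11*(1/7) = 11/7)
J = 0 (J = 0*4 = 0)
O(-11)*(J + x(3, -8)) = 11*(0 + (8*3 + 12*(-8)))/7 = 11*(0 + (24 - 96))/7 = 11*(0 - 72)/7 = (11/7)*(-72) = -792/7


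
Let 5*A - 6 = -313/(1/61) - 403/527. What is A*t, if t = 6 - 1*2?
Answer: -1297968/85 ≈ -15270.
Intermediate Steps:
A = -324492/85 (A = 6/5 + (-313/(1/61) - 403/527)/5 = 6/5 + (-313/1/61 - 403*1/527)/5 = 6/5 + (-313*61 - 13/17)/5 = 6/5 + (-19093 - 13/17)/5 = 6/5 + (1/5)*(-324594/17) = 6/5 - 324594/85 = -324492/85 ≈ -3817.6)
t = 4 (t = 6 - 2 = 4)
A*t = -324492/85*4 = -1297968/85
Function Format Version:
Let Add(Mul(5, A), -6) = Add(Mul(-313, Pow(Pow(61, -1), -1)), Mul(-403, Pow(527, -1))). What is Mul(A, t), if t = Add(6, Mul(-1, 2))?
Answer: Rational(-1297968, 85) ≈ -15270.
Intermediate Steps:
A = Rational(-324492, 85) (A = Add(Rational(6, 5), Mul(Rational(1, 5), Add(Mul(-313, Pow(Pow(61, -1), -1)), Mul(-403, Pow(527, -1))))) = Add(Rational(6, 5), Mul(Rational(1, 5), Add(Mul(-313, Pow(Rational(1, 61), -1)), Mul(-403, Rational(1, 527))))) = Add(Rational(6, 5), Mul(Rational(1, 5), Add(Mul(-313, 61), Rational(-13, 17)))) = Add(Rational(6, 5), Mul(Rational(1, 5), Add(-19093, Rational(-13, 17)))) = Add(Rational(6, 5), Mul(Rational(1, 5), Rational(-324594, 17))) = Add(Rational(6, 5), Rational(-324594, 85)) = Rational(-324492, 85) ≈ -3817.6)
t = 4 (t = Add(6, -2) = 4)
Mul(A, t) = Mul(Rational(-324492, 85), 4) = Rational(-1297968, 85)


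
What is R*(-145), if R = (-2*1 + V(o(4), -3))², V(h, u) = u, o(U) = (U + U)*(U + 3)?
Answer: -3625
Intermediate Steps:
o(U) = 2*U*(3 + U) (o(U) = (2*U)*(3 + U) = 2*U*(3 + U))
R = 25 (R = (-2*1 - 3)² = (-2 - 3)² = (-5)² = 25)
R*(-145) = 25*(-145) = -3625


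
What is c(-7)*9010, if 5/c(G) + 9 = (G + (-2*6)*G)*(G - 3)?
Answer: -45050/779 ≈ -57.831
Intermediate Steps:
c(G) = 5/(-9 - 11*G*(-3 + G)) (c(G) = 5/(-9 + (G + (-2*6)*G)*(G - 3)) = 5/(-9 + (G - 12*G)*(-3 + G)) = 5/(-9 + (-11*G)*(-3 + G)) = 5/(-9 - 11*G*(-3 + G)))
c(-7)*9010 = -5/(9 - 33*(-7) + 11*(-7)**2)*9010 = -5/(9 + 231 + 11*49)*9010 = -5/(9 + 231 + 539)*9010 = -5/779*9010 = -45050/779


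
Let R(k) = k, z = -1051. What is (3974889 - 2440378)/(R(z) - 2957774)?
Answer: -1534511/2958825 ≈ -0.51862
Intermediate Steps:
(3974889 - 2440378)/(R(z) - 2957774) = (3974889 - 2440378)/(-1051 - 2957774) = 1534511/(-2958825) = 1534511*(-1/2958825) = -1534511/2958825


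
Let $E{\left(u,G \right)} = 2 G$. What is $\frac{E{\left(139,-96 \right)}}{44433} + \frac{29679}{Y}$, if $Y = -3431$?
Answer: $- \frac{439795253}{50816541} \approx -8.6546$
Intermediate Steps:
$\frac{E{\left(139,-96 \right)}}{44433} + \frac{29679}{Y} = \frac{2 \left(-96\right)}{44433} + \frac{29679}{-3431} = \left(-192\right) \frac{1}{44433} + 29679 \left(- \frac{1}{3431}\right) = - \frac{64}{14811} - \frac{29679}{3431} = - \frac{439795253}{50816541}$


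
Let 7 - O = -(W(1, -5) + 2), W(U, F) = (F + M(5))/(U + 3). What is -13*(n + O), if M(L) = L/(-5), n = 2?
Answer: -247/2 ≈ -123.50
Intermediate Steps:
M(L) = -L/5 (M(L) = L*(-⅕) = -L/5)
W(U, F) = (-1 + F)/(3 + U) (W(U, F) = (F - ⅕*5)/(U + 3) = (F - 1)/(3 + U) = (-1 + F)/(3 + U))
O = 15/2 (O = 7 - (-1)*((-1 - 5)/(3 + 1) + 2) = 7 - (-1)*(-6/4 + 2) = 7 - (-1)*((¼)*(-6) + 2) = 7 - (-1)*(-3/2 + 2) = 7 - (-1)/2 = 7 - 1*(-½) = 7 + ½ = 15/2 ≈ 7.5000)
-13*(n + O) = -13*(2 + 15/2) = -13*19/2 = -247/2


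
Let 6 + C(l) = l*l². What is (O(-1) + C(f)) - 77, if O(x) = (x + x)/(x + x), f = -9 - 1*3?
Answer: -1810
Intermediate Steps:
f = -12 (f = -9 - 3 = -12)
C(l) = -6 + l³ (C(l) = -6 + l*l² = -6 + l³)
O(x) = 1 (O(x) = (2*x)/((2*x)) = (2*x)*(1/(2*x)) = 1)
(O(-1) + C(f)) - 77 = (1 + (-6 + (-12)³)) - 77 = (1 + (-6 - 1728)) - 77 = (1 - 1734) - 77 = -1733 - 77 = -1810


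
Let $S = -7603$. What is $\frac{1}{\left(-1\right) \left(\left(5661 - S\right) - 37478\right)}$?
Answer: $\frac{1}{24214} \approx 4.1298 \cdot 10^{-5}$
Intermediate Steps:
$\frac{1}{\left(-1\right) \left(\left(5661 - S\right) - 37478\right)} = \frac{1}{\left(-1\right) \left(\left(5661 - -7603\right) - 37478\right)} = \frac{1}{\left(-1\right) \left(\left(5661 + 7603\right) - 37478\right)} = \frac{1}{\left(-1\right) \left(13264 - 37478\right)} = \frac{1}{\left(-1\right) \left(-24214\right)} = \frac{1}{24214}$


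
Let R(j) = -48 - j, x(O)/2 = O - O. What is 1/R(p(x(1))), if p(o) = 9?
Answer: -1/57 ≈ -0.017544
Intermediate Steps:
x(O) = 0 (x(O) = 2*(O - O) = 2*0 = 0)
1/R(p(x(1))) = 1/(-48 - 1*9) = 1/(-48 - 9) = 1/(-57) = -1/57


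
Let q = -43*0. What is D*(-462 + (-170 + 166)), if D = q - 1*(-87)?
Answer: -40542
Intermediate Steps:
q = 0
D = 87 (D = 0 - 1*(-87) = 0 + 87 = 87)
D*(-462 + (-170 + 166)) = 87*(-462 + (-170 + 166)) = 87*(-462 - 4) = 87*(-466) = -40542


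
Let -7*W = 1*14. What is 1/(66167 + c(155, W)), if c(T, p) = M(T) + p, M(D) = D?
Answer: 1/66320 ≈ 1.5078e-5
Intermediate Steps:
W = -2 (W = -14/7 = -⅐*14 = -2)
c(T, p) = T + p
1/(66167 + c(155, W)) = 1/(66167 + (155 - 2)) = 1/(66167 + 153) = 1/66320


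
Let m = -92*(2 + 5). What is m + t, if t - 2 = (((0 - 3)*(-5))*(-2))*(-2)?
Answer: -582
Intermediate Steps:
m = -644 (m = -92*7 = -644)
t = 62 (t = 2 + (((0 - 3)*(-5))*(-2))*(-2) = 2 + (-3*(-5)*(-2))*(-2) = 2 + (15*(-2))*(-2) = 2 - 30*(-2) = 2 + 60 = 62)
m + t = -644 + 62 = -582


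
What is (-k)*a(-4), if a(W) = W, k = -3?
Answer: -12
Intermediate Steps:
(-k)*a(-4) = -1*(-3)*(-4) = 3*(-4) = -12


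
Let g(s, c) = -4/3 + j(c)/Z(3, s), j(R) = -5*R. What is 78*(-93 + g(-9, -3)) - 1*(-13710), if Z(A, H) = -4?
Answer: 12119/2 ≈ 6059.5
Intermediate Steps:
g(s, c) = -4/3 + 5*c/4 (g(s, c) = -4/3 - 5*c/(-4) = -4*1/3 - 5*c*(-1/4) = -4/3 + 5*c/4)
78*(-93 + g(-9, -3)) - 1*(-13710) = 78*(-93 + (-4/3 + (5/4)*(-3))) - 1*(-13710) = 78*(-93 + (-4/3 - 15/4)) + 13710 = 78*(-93 - 61/12) + 13710 = 78*(-1177/12) + 13710 = -15301/2 + 13710 = 12119/2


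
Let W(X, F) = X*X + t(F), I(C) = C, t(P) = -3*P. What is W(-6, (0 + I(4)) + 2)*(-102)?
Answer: -1836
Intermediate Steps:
W(X, F) = X**2 - 3*F (W(X, F) = X*X - 3*F = X**2 - 3*F)
W(-6, (0 + I(4)) + 2)*(-102) = ((-6)**2 - 3*((0 + 4) + 2))*(-102) = (36 - 3*(4 + 2))*(-102) = (36 - 3*6)*(-102) = (36 - 18)*(-102) = 18*(-102) = -1836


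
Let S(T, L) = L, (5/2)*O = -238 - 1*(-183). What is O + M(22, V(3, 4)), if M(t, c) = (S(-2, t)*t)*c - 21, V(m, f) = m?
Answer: 1409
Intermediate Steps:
O = -22 (O = 2*(-238 - 1*(-183))/5 = 2*(-238 + 183)/5 = (⅖)*(-55) = -22)
M(t, c) = -21 + c*t² (M(t, c) = (t*t)*c - 21 = t²*c - 21 = c*t² - 21 = -21 + c*t²)
O + M(22, V(3, 4)) = -22 + (-21 + 3*22²) = -22 + (-21 + 3*484) = -22 + (-21 + 1452) = -22 + 1431 = 1409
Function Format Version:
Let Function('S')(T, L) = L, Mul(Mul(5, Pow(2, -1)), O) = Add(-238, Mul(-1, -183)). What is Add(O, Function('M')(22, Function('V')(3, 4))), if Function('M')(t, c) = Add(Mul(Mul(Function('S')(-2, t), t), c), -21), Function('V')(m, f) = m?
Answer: 1409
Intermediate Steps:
O = -22 (O = Mul(Rational(2, 5), Add(-238, Mul(-1, -183))) = Mul(Rational(2, 5), Add(-238, 183)) = Mul(Rational(2, 5), -55) = -22)
Function('M')(t, c) = Add(-21, Mul(c, Pow(t, 2))) (Function('M')(t, c) = Add(Mul(Mul(t, t), c), -21) = Add(Mul(Pow(t, 2), c), -21) = Add(Mul(c, Pow(t, 2)), -21) = Add(-21, Mul(c, Pow(t, 2))))
Add(O, Function('M')(22, Function('V')(3, 4))) = Add(-22, Add(-21, Mul(3, Pow(22, 2)))) = Add(-22, Add(-21, Mul(3, 484))) = Add(-22, Add(-21, 1452)) = Add(-22, 1431) = 1409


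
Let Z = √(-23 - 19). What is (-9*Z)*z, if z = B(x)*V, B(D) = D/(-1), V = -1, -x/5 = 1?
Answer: 45*I*√42 ≈ 291.63*I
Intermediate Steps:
x = -5 (x = -5*1 = -5)
Z = I*√42 (Z = √(-42) = I*√42 ≈ 6.4807*I)
B(D) = -D (B(D) = D*(-1) = -D)
z = -5 (z = -1*(-5)*(-1) = 5*(-1) = -5)
(-9*Z)*z = -9*I*√42*(-5) = 45*I*√42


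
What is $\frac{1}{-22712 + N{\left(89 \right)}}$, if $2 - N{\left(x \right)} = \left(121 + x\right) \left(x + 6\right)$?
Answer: $- \frac{1}{42660} \approx -2.3441 \cdot 10^{-5}$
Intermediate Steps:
$N{\left(x \right)} = 2 - \left(6 + x\right) \left(121 + x\right)$ ($N{\left(x \right)} = 2 - \left(121 + x\right) \left(x + 6\right) = 2 - \left(121 + x\right) \left(6 + x\right) = 2 - \left(6 + x\right) \left(121 + x\right)$)
$\frac{1}{-22712 + N{\left(89 \right)}} = \frac{1}{-22712 - 19948} = \frac{1}{-42660} = - \frac{1}{42660}$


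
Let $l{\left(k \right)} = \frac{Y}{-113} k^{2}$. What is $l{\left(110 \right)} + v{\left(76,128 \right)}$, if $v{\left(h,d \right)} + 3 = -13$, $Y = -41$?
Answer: $\frac{494292}{113} \approx 4374.3$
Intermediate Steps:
$l{\left(k \right)} = \frac{41 k^{2}}{113}$ ($l{\left(k \right)} = - \frac{41}{-113} k^{2} = \left(-41\right) \left(- \frac{1}{113}\right) k^{2} = \frac{41 k^{2}}{113}$)
$v{\left(h,d \right)} = -16$ ($v{\left(h,d \right)} = -3 - 13 = -16$)
$l{\left(110 \right)} + v{\left(76,128 \right)} = \frac{41 \cdot 110^{2}}{113} - 16 = \frac{41}{113} \cdot 12100 - 16 = \frac{496100}{113} - 16 = \frac{494292}{113}$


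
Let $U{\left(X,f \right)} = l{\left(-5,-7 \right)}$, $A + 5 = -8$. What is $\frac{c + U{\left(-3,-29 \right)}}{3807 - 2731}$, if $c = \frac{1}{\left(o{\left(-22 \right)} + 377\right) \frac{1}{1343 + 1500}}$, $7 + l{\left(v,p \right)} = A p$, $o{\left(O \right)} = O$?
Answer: $\frac{32663}{381980} \approx 0.08551$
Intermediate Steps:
$A = -13$ ($A = -5 - 8 = -13$)
$l{\left(v,p \right)} = -7 - 13 p$
$U{\left(X,f \right)} = 84$ ($U{\left(X,f \right)} = -7 - -91 = -7 + 91 = 84$)
$c = \frac{2843}{355}$ ($c = \frac{1}{\left(-22 + 377\right) \frac{1}{1343 + 1500}} = \frac{1}{355 \cdot \frac{1}{2843}} = \frac{1}{\frac{355}{2843}} = \frac{2843}{355} \approx 8.0085$)
$\frac{c + U{\left(-3,-29 \right)}}{3807 - 2731} = \frac{\frac{2843}{355} + 84}{3807 - 2731} = \frac{32663}{355 \cdot 1076} = \frac{32663}{355} \cdot \frac{1}{1076} = \frac{32663}{381980}$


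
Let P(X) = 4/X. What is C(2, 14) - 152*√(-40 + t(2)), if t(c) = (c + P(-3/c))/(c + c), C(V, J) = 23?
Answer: 23 - 76*I*√1446/3 ≈ 23.0 - 963.33*I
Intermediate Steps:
t(c) = -⅙ (t(c) = (c + 4/((-3/c)))/(c + c) = (c + 4*(-c/3))/((2*c)) = (c - 4*c/3)*(1/(2*c)) = (-c/3)*(1/(2*c)) = -⅙)
C(2, 14) - 152*√(-40 + t(2)) = 23 - 152*√(-40 - ⅙) = 23 - 76*I*√1446/3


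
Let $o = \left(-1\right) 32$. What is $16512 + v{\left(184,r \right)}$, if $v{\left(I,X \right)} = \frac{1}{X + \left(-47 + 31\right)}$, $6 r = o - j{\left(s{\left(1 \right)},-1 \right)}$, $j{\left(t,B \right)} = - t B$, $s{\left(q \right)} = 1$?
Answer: $\frac{710014}{43} \approx 16512.0$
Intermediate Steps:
$j{\left(t,B \right)} = - B t$
$o = -32$
$r = - \frac{11}{2}$ ($r = \frac{-32 - \left(-1\right) \left(-1\right) 1}{6} = \frac{-32 - 1}{6} = \frac{1}{6} \left(-33\right) = - \frac{11}{2} \approx -5.5$)
$v{\left(I,X \right)} = \frac{1}{-16 + X}$ ($v{\left(I,X \right)} = \frac{1}{X - 16} = \frac{1}{-16 + X}$)
$16512 + v{\left(184,r \right)} = 16512 + \frac{1}{-16 - \frac{11}{2}} = 16512 + \frac{1}{- \frac{43}{2}} = 16512 - \frac{2}{43} = \frac{710014}{43}$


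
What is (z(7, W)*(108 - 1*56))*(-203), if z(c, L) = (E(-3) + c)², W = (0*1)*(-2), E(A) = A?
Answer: -168896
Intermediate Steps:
W = 0 (W = 0*(-2) = 0)
z(c, L) = (-3 + c)²
(z(7, W)*(108 - 1*56))*(-203) = ((-3 + 7)²*(108 - 1*56))*(-203) = (4²*(108 - 56))*(-203) = (16*52)*(-203) = 832*(-203) = -168896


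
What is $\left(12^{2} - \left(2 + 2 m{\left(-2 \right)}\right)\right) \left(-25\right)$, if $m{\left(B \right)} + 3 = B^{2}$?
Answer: $-3500$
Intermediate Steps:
$m{\left(B \right)} = -3 + B^{2}$
$\left(12^{2} - \left(2 + 2 m{\left(-2 \right)}\right)\right) \left(-25\right) = \left(12^{2} - \left(2 + 2 \left(-3 + \left(-2\right)^{2}\right)\right)\right) \left(-25\right) = \left(144 - \left(2 + 2 \left(-3 + 4\right)\right)\right) \left(-25\right) = \left(144 - 4\right) \left(-25\right) = 140 \left(-25\right) = -3500$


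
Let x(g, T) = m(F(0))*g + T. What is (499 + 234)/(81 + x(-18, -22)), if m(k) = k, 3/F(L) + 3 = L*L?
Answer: 733/77 ≈ 9.5195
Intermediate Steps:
F(L) = 3/(-3 + L**2) (F(L) = 3/(-3 + L*L) = 3/(-3 + L**2))
x(g, T) = T - g (x(g, T) = (3/(-3 + 0**2))*g + T = (3/(-3 + 0))*g + T = (3/(-3))*g + T = (3*(-1/3))*g + T = -g + T = T - g)
(499 + 234)/(81 + x(-18, -22)) = (499 + 234)/(81 + (-22 - 1*(-18))) = 733/(81 + (-22 + 18)) = 733/(81 - 4) = 733/77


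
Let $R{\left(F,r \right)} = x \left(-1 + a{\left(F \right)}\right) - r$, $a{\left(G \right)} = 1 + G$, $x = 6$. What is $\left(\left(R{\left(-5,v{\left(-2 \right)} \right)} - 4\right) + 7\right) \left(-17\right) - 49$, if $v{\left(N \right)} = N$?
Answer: $376$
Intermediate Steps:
$R{\left(F,r \right)} = - r + 6 F$ ($R{\left(F,r \right)} = 6 \left(-1 + \left(1 + F\right)\right) - r = 6 F - r = - r + 6 F$)
$\left(\left(R{\left(-5,v{\left(-2 \right)} \right)} - 4\right) + 7\right) \left(-17\right) - 49 = \left(\left(\left(\left(-1\right) \left(-2\right) + 6 \left(-5\right)\right) - 4\right) + 7\right) \left(-17\right) - 49 = \left(\left(\left(2 - 30\right) - 4\right) + 7\right) \left(-17\right) - 49 = \left(\left(-28 - 4\right) + 7\right) \left(-17\right) - 49 = \left(-32 + 7\right) \left(-17\right) - 49 = \left(-25\right) \left(-17\right) - 49 = 425 - 49 = 376$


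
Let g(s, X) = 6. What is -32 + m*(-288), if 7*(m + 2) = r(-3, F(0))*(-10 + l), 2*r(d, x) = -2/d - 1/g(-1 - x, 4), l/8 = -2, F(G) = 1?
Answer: 5680/7 ≈ 811.43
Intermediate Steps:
l = -16 (l = 8*(-2) = -16)
r(d, x) = -1/12 - 1/d (r(d, x) = (-2/d - 1/6)/2 = (-1/6 - 2/d)/2 = -1/12 - 1/d)
m = -41/14 (m = -2 + (((1/12)*(-12 - 1*(-3))/(-3))*(-10 - 16))/7 = -2 + (((1/12)*(-1/3)*(-12 + 3))*(-26))/7 = -2 + (((1/12)*(-1/3)*(-9))*(-26))/7 = -2 + ((1/4)*(-26))/7 = -2 + (1/7)*(-13/2) = -2 - 13/14 = -41/14 ≈ -2.9286)
-32 + m*(-288) = -32 - 41/14*(-288) = -32 + 5904/7 = 5680/7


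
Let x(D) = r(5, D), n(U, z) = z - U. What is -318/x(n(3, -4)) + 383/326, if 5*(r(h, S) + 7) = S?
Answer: 89071/2282 ≈ 39.032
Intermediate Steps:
r(h, S) = -7 + S/5
x(D) = -7 + D/5
-318/x(n(3, -4)) + 383/326 = -318/(-7 + (-4 - 1*3)/5) + 383/326 = -318/(-7 + (-4 - 3)/5) + 383*(1/326) = -318/(-7 + (⅕)*(-7)) + 383/326 = -318/(-7 - 7/5) + 383/326 = -318/(-42/5) + 383/326 = -318*(-5/42) + 383/326 = 265/7 + 383/326 = 89071/2282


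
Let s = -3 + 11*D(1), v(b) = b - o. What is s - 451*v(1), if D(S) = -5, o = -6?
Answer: -3215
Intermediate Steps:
v(b) = 6 + b (v(b) = b - 1*(-6) = b + 6 = 6 + b)
s = -58 (s = -3 + 11*(-5) = -3 - 55 = -58)
s - 451*v(1) = -58 - 451*(6 + 1) = -58 - 451*7 = -58 - 3157 = -3215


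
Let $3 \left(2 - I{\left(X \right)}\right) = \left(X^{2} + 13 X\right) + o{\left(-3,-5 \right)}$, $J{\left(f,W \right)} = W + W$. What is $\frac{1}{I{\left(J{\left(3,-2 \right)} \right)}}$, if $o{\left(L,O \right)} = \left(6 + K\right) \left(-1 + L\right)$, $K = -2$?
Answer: $\frac{3}{58} \approx 0.051724$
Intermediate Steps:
$J{\left(f,W \right)} = 2 W$
$o{\left(L,O \right)} = -4 + 4 L$ ($o{\left(L,O \right)} = \left(6 - 2\right) \left(-1 + L\right) = 4 \left(-1 + L\right) = -4 + 4 L$)
$I{\left(X \right)} = \frac{22}{3} - \frac{13 X}{3} - \frac{X^{2}}{3}$ ($I{\left(X \right)} = 2 - \frac{\left(X^{2} + 13 X\right) + \left(-4 + 4 \left(-3\right)\right)}{3} = 2 - \frac{\left(X^{2} + 13 X\right) - 16}{3} = 2 - \frac{-16 + X^{2} + 13 X}{3} = 2 - \left(- \frac{16}{3} + \frac{X^{2}}{3} + \frac{13 X}{3}\right) = \frac{22}{3} - \frac{13 X}{3} - \frac{X^{2}}{3}$)
$\frac{1}{I{\left(J{\left(3,-2 \right)} \right)}} = \frac{1}{\frac{22}{3} - \frac{13 \cdot 2 \left(-2\right)}{3} - \frac{\left(2 \left(-2\right)\right)^{2}}{3}} = \frac{1}{\frac{22}{3} - - \frac{52}{3} - \frac{\left(-4\right)^{2}}{3}} = \frac{1}{\frac{22}{3} + \frac{52}{3} - \frac{16}{3}} = \frac{1}{\frac{58}{3}} = \frac{3}{58}$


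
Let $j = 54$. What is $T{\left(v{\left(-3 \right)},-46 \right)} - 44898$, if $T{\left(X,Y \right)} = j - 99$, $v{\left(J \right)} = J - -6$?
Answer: $-44943$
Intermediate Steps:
$v{\left(J \right)} = 6 + J$ ($v{\left(J \right)} = J + 6 = 6 + J$)
$T{\left(X,Y \right)} = -45$ ($T{\left(X,Y \right)} = 54 - 99 = -45$)
$T{\left(v{\left(-3 \right)},-46 \right)} - 44898 = -45 - 44898 = -44943$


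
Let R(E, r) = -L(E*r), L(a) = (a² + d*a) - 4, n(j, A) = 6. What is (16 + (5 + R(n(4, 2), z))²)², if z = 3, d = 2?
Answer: 15182429089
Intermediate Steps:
L(a) = -4 + a² + 2*a (L(a) = (a² + 2*a) - 4 = -4 + a² + 2*a)
R(E, r) = 4 - E²*r² - 2*E*r (R(E, r) = -(-4 + (E*r)² + 2*(E*r)) = -(-4 + E²*r² + 2*E*r) = 4 - E²*r² - 2*E*r)
(16 + (5 + R(n(4, 2), z))²)² = (16 + (5 + (4 - 1*6²*3² - 2*6*3))²)² = (16 + (5 + (4 - 1*36*9 - 36))²)² = (16 + (5 + (4 - 324 - 36))²)² = (16 + (5 - 356)²)² = (16 + (-351)²)² = (16 + 123201)² = 123217² = 15182429089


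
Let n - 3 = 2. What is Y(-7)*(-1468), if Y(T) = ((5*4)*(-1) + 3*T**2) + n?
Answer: -193776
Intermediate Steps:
n = 5 (n = 3 + 2 = 5)
Y(T) = -15 + 3*T**2 (Y(T) = ((5*4)*(-1) + 3*T**2) + 5 = (20*(-1) + 3*T**2) + 5 = (-20 + 3*T**2) + 5 = -15 + 3*T**2)
Y(-7)*(-1468) = (-15 + 3*(-7)**2)*(-1468) = (-15 + 3*49)*(-1468) = (-15 + 147)*(-1468) = 132*(-1468) = -193776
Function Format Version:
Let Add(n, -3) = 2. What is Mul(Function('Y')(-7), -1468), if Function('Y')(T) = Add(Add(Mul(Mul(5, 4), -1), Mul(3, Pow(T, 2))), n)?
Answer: -193776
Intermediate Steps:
n = 5 (n = Add(3, 2) = 5)
Function('Y')(T) = Add(-15, Mul(3, Pow(T, 2))) (Function('Y')(T) = Add(Add(Mul(Mul(5, 4), -1), Mul(3, Pow(T, 2))), 5) = Add(Add(Mul(20, -1), Mul(3, Pow(T, 2))), 5) = Add(Add(-20, Mul(3, Pow(T, 2))), 5) = Add(-15, Mul(3, Pow(T, 2))))
Mul(Function('Y')(-7), -1468) = Mul(Add(-15, Mul(3, Pow(-7, 2))), -1468) = Mul(Add(-15, Mul(3, 49)), -1468) = Mul(Add(-15, 147), -1468) = Mul(132, -1468) = -193776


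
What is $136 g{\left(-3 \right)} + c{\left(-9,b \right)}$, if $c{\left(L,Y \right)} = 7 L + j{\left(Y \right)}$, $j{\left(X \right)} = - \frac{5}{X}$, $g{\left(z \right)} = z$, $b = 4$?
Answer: $- \frac{1889}{4} \approx -472.25$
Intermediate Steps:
$c{\left(L,Y \right)} = - \frac{5}{Y} + 7 L$ ($c{\left(L,Y \right)} = 7 L - \frac{5}{Y} = - \frac{5}{Y} + 7 L$)
$136 g{\left(-3 \right)} + c{\left(-9,b \right)} = 136 \left(-3\right) - \left(63 + \frac{5}{4}\right) = -408 - \frac{257}{4} = - \frac{1889}{4}$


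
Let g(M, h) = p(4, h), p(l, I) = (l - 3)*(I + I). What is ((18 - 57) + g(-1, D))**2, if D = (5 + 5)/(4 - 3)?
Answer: 361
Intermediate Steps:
D = 10 (D = 10/1 = 10*1 = 10)
p(l, I) = 2*I*(-3 + l) (p(l, I) = (-3 + l)*(2*I) = 2*I*(-3 + l))
g(M, h) = 2*h (g(M, h) = 2*h*(-3 + 4) = 2*h*1 = 2*h)
((18 - 57) + g(-1, D))**2 = ((18 - 57) + 2*10)**2 = (-39 + 20)**2 = (-19)**2 = 361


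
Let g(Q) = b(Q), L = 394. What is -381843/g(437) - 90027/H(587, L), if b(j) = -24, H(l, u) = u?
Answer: 24714249/1576 ≈ 15682.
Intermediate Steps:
g(Q) = -24
-381843/g(437) - 90027/H(587, L) = -381843/(-24) - 90027/394 = -381843*(-1/24) - 90027*1/394 = 127281/8 - 90027/394 = 24714249/1576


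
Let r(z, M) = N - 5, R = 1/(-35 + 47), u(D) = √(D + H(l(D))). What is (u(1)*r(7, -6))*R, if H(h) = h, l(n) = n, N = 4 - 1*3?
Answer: -√2/3 ≈ -0.47140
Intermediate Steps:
N = 1 (N = 4 - 3 = 1)
u(D) = √2*√D (u(D) = √(D + D) = √(2*D) = √2*√D)
R = 1/12 ≈ 0.083333
r(z, M) = -4 (r(z, M) = 1 - 5 = -4)
(u(1)*r(7, -6))*R = ((√2*√1)*(-4))*(1/12) = ((√2*1)*(-4))*(1/12) = (√2*(-4))*(1/12) = -4*√2*(1/12) = -√2/3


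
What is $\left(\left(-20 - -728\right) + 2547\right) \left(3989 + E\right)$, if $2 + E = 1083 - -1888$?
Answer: $22648290$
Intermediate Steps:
$E = 2969$ ($E = -2 + \left(1083 - -1888\right) = -2 + \left(1083 + 1888\right) = -2 + 2971 = 2969$)
$\left(\left(-20 - -728\right) + 2547\right) \left(3989 + E\right) = \left(\left(-20 - -728\right) + 2547\right) \left(3989 + 2969\right) = \left(\left(-20 + 728\right) + 2547\right) 6958 = \left(708 + 2547\right) 6958 = 3255 \cdot 6958 = 22648290$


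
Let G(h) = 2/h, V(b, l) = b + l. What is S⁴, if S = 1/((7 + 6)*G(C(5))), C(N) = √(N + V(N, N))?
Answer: 225/456976 ≈ 0.00049237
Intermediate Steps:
C(N) = √3*√N (C(N) = √(N + (N + N)) = √(N + 2*N) = √(3*N) = √3*√N)
S = √15/26 (S = 1/((7 + 6)*((2/((√3*√5))))) = 1/(13*((2/(√15)))) = 1/(13*((2*(√15/15)))) = 1/(13*((2*√15/15))) = (√15/2)/13 = √15/26 ≈ 0.14896)
S⁴ = (√15/26)⁴ = 225/456976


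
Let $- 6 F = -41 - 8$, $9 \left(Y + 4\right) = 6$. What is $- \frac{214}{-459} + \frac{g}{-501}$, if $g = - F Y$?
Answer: $\frac{31573}{76653} \approx 0.4119$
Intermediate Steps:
$Y = - \frac{10}{3}$ ($Y = -4 + \frac{1}{9} \cdot 6 = -4 + \frac{2}{3} = - \frac{10}{3} \approx -3.3333$)
$F = \frac{49}{6}$ ($F = - \frac{-41 - 8}{6} = \left(- \frac{1}{6}\right) \left(-49\right) = \frac{49}{6} \approx 8.1667$)
$g = \frac{245}{9}$ ($g = \left(-1\right) \frac{49}{6} \left(- \frac{10}{3}\right) = \left(- \frac{49}{6}\right) \left(- \frac{10}{3}\right) = \frac{245}{9} \approx 27.222$)
$- \frac{214}{-459} + \frac{g}{-501} = - \frac{214}{-459} + \frac{245}{9 \left(-501\right)} = \left(-214\right) \left(- \frac{1}{459}\right) + \frac{245}{9} \left(- \frac{1}{501}\right) = \frac{214}{459} - \frac{245}{4509} = \frac{31573}{76653}$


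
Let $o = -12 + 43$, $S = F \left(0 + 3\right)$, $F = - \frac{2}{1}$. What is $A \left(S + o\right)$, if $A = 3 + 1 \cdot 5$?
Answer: $200$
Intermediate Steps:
$F = -2$ ($F = \left(-2\right) 1 = -2$)
$S = -6$ ($S = - 2 \left(0 + 3\right) = \left(-2\right) 3 = -6$)
$o = 31$
$A = 8$ ($A = 3 + 5 = 8$)
$A \left(S + o\right) = 8 \left(-6 + 31\right) = 8 \cdot 25 = 200$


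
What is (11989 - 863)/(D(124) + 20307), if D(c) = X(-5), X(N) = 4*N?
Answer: 11126/20287 ≈ 0.54843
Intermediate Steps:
D(c) = -20 (D(c) = 4*(-5) = -20)
(11989 - 863)/(D(124) + 20307) = (11989 - 863)/(-20 + 20307) = 11126/20287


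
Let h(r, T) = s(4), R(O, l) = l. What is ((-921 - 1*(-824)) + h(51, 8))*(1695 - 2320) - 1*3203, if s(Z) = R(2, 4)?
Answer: 54922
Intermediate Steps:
s(Z) = 4
h(r, T) = 4
((-921 - 1*(-824)) + h(51, 8))*(1695 - 2320) - 1*3203 = ((-921 - 1*(-824)) + 4)*(1695 - 2320) - 1*3203 = ((-921 + 824) + 4)*(-625) - 3203 = (-97 + 4)*(-625) - 3203 = -93*(-625) - 3203 = 58125 - 3203 = 54922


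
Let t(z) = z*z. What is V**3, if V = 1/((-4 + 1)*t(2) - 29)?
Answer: -1/68921 ≈ -1.4509e-5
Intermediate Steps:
t(z) = z**2
V = -1/41 (V = 1/((-4 + 1)*2**2 - 29) = 1/(-3*4 - 29) = 1/(-12 - 29) = 1/(-41) = -1/41 ≈ -0.024390)
V**3 = (-1/41)**3 = -1/68921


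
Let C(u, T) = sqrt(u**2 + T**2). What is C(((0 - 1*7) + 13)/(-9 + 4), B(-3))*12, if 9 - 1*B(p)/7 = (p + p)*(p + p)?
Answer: 36*sqrt(99229)/5 ≈ 2268.0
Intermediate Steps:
B(p) = 63 - 28*p**2 (B(p) = 63 - 7*(p + p)*(p + p) = 63 - 7*2*p*2*p = 63 - 28*p**2)
C(u, T) = sqrt(T**2 + u**2)
C(((0 - 1*7) + 13)/(-9 + 4), B(-3))*12 = sqrt((63 - 28*(-3)**2)**2 + (((0 - 1*7) + 13)/(-9 + 4))**2)*12 = sqrt((63 - 28*9)**2 + (((0 - 7) + 13)/(-5))**2)*12 = sqrt((63 - 252)**2 + ((-7 + 13)*(-1/5))**2)*12 = sqrt((-189)**2 + (6*(-1/5))**2)*12 = sqrt(35721 + (-6/5)**2)*12 = sqrt(35721 + 36/25)*12 = sqrt(893061/25)*12 = (3*sqrt(99229)/5)*12 = 36*sqrt(99229)/5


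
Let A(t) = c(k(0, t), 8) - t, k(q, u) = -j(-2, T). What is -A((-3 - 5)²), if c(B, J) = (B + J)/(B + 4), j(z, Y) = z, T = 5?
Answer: 187/3 ≈ 62.333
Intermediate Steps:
k(q, u) = 2 (k(q, u) = -1*(-2) = 2)
c(B, J) = (B + J)/(4 + B)
A(t) = 5/3 - t (A(t) = (2 + 8)/(4 + 2) - t = 10/6 - t = (⅙)*10 - t = 5/3 - t)
-A((-3 - 5)²) = -(5/3 - (-3 - 5)²) = -(5/3 - 1*(-8)²) = -(5/3 - 1*64) = -(5/3 - 64) = -1*(-187/3) = 187/3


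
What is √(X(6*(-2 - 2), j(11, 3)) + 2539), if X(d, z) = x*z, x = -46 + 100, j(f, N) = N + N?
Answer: √2863 ≈ 53.507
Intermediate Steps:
j(f, N) = 2*N
x = 54
X(d, z) = 54*z
√(X(6*(-2 - 2), j(11, 3)) + 2539) = √(54*(2*3) + 2539) = √(54*6 + 2539) = √(324 + 2539) = √2863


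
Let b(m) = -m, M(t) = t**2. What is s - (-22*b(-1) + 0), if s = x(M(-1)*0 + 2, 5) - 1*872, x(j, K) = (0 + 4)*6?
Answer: -826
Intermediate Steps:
x(j, K) = 24 (x(j, K) = 4*6 = 24)
s = -848 (s = 24 - 1*872 = 24 - 872 = -848)
s - (-22*b(-1) + 0) = -848 - (-(-22)*(-1) + 0) = -848 - (-22*1 + 0) = -848 - (-22 + 0) = -848 - 1*(-22) = -848 + 22 = -826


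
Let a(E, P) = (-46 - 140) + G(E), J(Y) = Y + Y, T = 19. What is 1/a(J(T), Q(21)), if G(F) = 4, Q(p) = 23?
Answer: -1/182 ≈ -0.0054945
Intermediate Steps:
J(Y) = 2*Y
a(E, P) = -182 (a(E, P) = (-46 - 140) + 4 = -186 + 4 = -182)
1/a(J(T), Q(21)) = 1/(-182) = -1/182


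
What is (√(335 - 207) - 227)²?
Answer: 51657 - 3632*√2 ≈ 46521.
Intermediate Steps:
(√(335 - 207) - 227)² = (√128 - 227)² = (8*√2 - 227)² = (-227 + 8*√2)²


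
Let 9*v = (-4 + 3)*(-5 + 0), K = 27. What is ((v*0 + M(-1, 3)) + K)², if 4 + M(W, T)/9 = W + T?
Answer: 81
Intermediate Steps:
M(W, T) = -36 + 9*T + 9*W (M(W, T) = -36 + 9*(W + T) = -36 + 9*(T + W) = -36 + (9*T + 9*W) = -36 + 9*T + 9*W)
v = 5/9 (v = ((-4 + 3)*(-5 + 0))/9 = (-1*(-5))/9 = (⅑)*5 = 5/9 ≈ 0.55556)
((v*0 + M(-1, 3)) + K)² = (((5/9)*0 + (-36 + 9*3 + 9*(-1))) + 27)² = ((0 + (-36 + 27 - 9)) + 27)² = ((0 - 18) + 27)² = (-18 + 27)² = 9² = 81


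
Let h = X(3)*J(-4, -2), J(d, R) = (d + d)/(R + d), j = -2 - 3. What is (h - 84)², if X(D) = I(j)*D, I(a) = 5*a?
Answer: 33856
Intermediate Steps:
j = -5
J(d, R) = 2*d/(R + d) (J(d, R) = (2*d)/(R + d) = 2*d/(R + d))
X(D) = -25*D (X(D) = (5*(-5))*D = -25*D)
h = -100 (h = (-25*3)*(2*(-4)/(-2 - 4)) = -150*(-4)/(-6) = -150*(-4)*(-1)/6 = -75*4/3 = -100)
(h - 84)² = (-100 - 84)² = (-184)² = 33856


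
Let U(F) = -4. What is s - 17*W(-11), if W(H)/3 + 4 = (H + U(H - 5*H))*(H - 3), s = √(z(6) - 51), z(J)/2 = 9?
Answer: -10506 + I*√33 ≈ -10506.0 + 5.7446*I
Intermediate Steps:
z(J) = 18 (z(J) = 2*9 = 18)
s = I*√33 (s = √(18 - 51) = √(-33) = I*√33 ≈ 5.7446*I)
W(H) = -12 + 3*(-4 + H)*(-3 + H) (W(H) = -12 + 3*((H - 4)*(H - 3)) = -12 + 3*((-4 + H)*(-3 + H)) = -12 + 3*(-4 + H)*(-3 + H))
s - 17*W(-11) = I*√33 - 17*(24 - 21*(-11) + 3*(-11)²) = I*√33 - 17*(24 + 231 + 3*121) = I*√33 - 17*(24 + 231 + 363) = I*√33 - 17*618 = I*√33 - 10506 = -10506 + I*√33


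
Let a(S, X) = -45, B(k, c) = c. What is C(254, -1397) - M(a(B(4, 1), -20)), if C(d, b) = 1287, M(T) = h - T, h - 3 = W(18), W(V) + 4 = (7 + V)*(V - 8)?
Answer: 993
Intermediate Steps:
W(V) = -4 + (-8 + V)*(7 + V) (W(V) = -4 + (7 + V)*(V - 8) = -4 + (7 + V)*(-8 + V) = -4 + (-8 + V)*(7 + V))
h = 249 (h = 3 + (-60 + 18**2 - 1*18) = 3 + (-60 + 324 - 18) = 3 + 246 = 249)
M(T) = 249 - T
C(254, -1397) - M(a(B(4, 1), -20)) = 1287 - (249 - 1*(-45)) = 1287 - (249 + 45) = 1287 - 1*294 = 1287 - 294 = 993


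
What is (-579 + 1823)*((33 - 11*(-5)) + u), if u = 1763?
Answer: 2302644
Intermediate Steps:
(-579 + 1823)*((33 - 11*(-5)) + u) = (-579 + 1823)*((33 - 11*(-5)) + 1763) = 1244*((33 + 55) + 1763) = 1244*(88 + 1763) = 1244*1851 = 2302644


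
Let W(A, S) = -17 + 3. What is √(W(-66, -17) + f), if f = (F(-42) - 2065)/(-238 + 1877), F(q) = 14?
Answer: I*√40970083/1639 ≈ 3.9053*I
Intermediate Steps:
f = -2051/1639 (f = (14 - 2065)/(-238 + 1877) = -2051/1639 ≈ -1.2514)
W(A, S) = -14
√(W(-66, -17) + f) = √(-14 - 2051/1639) = √(-24997/1639) = I*√40970083/1639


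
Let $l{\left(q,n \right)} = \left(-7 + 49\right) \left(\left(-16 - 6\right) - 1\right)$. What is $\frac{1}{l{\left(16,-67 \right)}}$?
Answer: $- \frac{1}{966} \approx -0.0010352$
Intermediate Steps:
$l{\left(q,n \right)} = -966$ ($l{\left(q,n \right)} = 42 \left(-22 - 1\right) = 42 \left(-23\right) = -966$)
$\frac{1}{l{\left(16,-67 \right)}} = \frac{1}{-966} = - \frac{1}{966}$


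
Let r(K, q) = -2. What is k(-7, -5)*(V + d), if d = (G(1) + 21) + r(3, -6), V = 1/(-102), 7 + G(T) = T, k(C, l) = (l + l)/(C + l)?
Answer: 6625/612 ≈ 10.825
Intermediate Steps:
k(C, l) = 2*l/(C + l) (k(C, l) = (2*l)/(C + l) = 2*l/(C + l))
G(T) = -7 + T
V = -1/102 ≈ -0.0098039
d = 13 (d = ((-7 + 1) + 21) - 2 = (-6 + 21) - 2 = 15 - 2 = 13)
k(-7, -5)*(V + d) = (2*(-5)/(-7 - 5))*(-1/102 + 13) = (2*(-5)/(-12))*(1325/102) = (2*(-5)*(-1/12))*(1325/102) = (⅚)*(1325/102) = 6625/612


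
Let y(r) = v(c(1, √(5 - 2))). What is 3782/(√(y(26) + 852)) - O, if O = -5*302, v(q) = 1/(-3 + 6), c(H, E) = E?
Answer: 1510 + 3782*√7671/2557 ≈ 1639.5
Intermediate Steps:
v(q) = ⅓ (v(q) = 1/3 = ⅓)
O = -1510
y(r) = ⅓
3782/(√(y(26) + 852)) - O = 3782/(√(⅓ + 852)) - 1*(-1510) = 3782/(√(2557/3)) + 1510 = 3782/((√7671/3)) + 1510 = 3782*(√7671/2557) + 1510 = 3782*√7671/2557 + 1510 = 1510 + 3782*√7671/2557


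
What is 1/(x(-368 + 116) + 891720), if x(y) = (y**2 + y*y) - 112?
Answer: 1/1018616 ≈ 9.8172e-7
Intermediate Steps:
x(y) = -112 + 2*y**2 (x(y) = (y**2 + y**2) - 112 = 2*y**2 - 112 = -112 + 2*y**2)
1/(x(-368 + 116) + 891720) = 1/((-112 + 2*(-368 + 116)**2) + 891720) = 1/((-112 + 2*(-252)**2) + 891720) = 1/((-112 + 2*63504) + 891720) = 1/((-112 + 127008) + 891720) = 1/(126896 + 891720) = 1/1018616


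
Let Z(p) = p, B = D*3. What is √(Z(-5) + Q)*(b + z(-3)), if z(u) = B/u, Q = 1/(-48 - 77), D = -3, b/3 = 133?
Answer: 402*I*√3130/25 ≈ 899.62*I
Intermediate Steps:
b = 399 (b = 3*133 = 399)
Q = -1/125 (Q = 1/(-125) = -1/125 ≈ -0.0080000)
B = -9 (B = -3*3 = -9)
z(u) = -9/u
√(Z(-5) + Q)*(b + z(-3)) = √(-5 - 1/125)*(399 - 9/(-3)) = √(-626/125)*(399 - 9*(-⅓)) = (I*√3130/25)*(399 + 3) = (I*√3130/25)*402 = 402*I*√3130/25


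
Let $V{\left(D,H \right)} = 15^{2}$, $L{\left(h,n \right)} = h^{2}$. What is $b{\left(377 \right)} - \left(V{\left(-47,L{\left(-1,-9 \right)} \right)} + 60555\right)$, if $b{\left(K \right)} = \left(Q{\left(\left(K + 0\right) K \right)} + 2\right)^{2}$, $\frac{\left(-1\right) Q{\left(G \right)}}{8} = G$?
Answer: $1292837160120$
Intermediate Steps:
$Q{\left(G \right)} = - 8 G$
$V{\left(D,H \right)} = 225$
$b{\left(K \right)} = \left(2 - 8 K^{2}\right)^{2}$ ($b{\left(K \right)} = \left(- 8 \left(K + 0\right) K + 2\right)^{2} = \left(- 8 K K + 2\right)^{2} = \left(- 8 K^{2} + 2\right)^{2} = \left(2 - 8 K^{2}\right)^{2}$)
$b{\left(377 \right)} - \left(V{\left(-47,L{\left(-1,-9 \right)} \right)} + 60555\right) = 4 \left(-1 + 4 \cdot 377^{2}\right)^{2} - \left(225 + 60555\right) = 4 \left(-1 + 4 \cdot 142129\right)^{2} - 60780 = 4 \left(-1 + 568516\right)^{2} - 60780 = 4 \cdot 568515^{2} - 60780 = 4 \cdot 323209305225 - 60780 = 1292837220900 - 60780 = 1292837160120$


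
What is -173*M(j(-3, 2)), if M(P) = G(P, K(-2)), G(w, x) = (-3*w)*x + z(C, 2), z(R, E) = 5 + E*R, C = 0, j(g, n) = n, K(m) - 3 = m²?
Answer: 6401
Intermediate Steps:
K(m) = 3 + m²
G(w, x) = 5 - 3*w*x (G(w, x) = (-3*w)*x + (5 + 2*0) = -3*w*x + (5 + 0) = -3*w*x + 5 = 5 - 3*w*x)
M(P) = 5 - 21*P (M(P) = 5 - 3*P*(3 + (-2)²) = 5 - 3*P*(3 + 4) = 5 - 3*P*7 = 5 - 21*P)
-173*M(j(-3, 2)) = -173*(5 - 21*2) = -173*(5 - 42) = -173*(-37) = 6401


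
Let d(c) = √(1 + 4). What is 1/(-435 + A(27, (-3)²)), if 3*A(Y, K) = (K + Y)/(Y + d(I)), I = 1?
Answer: -26218/11393097 + √5/11393097 ≈ -0.0023010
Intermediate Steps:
d(c) = √5
A(Y, K) = (K + Y)/(3*(Y + √5)) (A(Y, K) = ((K + Y)/(Y + √5))/3 = (K + Y)/(3*(Y + √5)))
1/(-435 + A(27, (-3)²)) = 1/(-435 + ((-3)² + 27)/(3*(27 + √5))) = 1/(-435 + (9 + 27)/(3*(27 + √5))) = 1/(-435 + (⅓)*36/(27 + √5)) = 1/(-435 + 12/(27 + √5))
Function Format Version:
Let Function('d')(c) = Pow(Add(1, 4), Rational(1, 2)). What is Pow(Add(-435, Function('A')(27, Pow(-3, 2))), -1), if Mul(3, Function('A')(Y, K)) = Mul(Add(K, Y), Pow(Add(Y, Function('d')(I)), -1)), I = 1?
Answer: Add(Rational(-26218, 11393097), Mul(Rational(1, 11393097), Pow(5, Rational(1, 2)))) ≈ -0.0023010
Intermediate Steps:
Function('d')(c) = Pow(5, Rational(1, 2))
Function('A')(Y, K) = Mul(Rational(1, 3), Pow(Add(Y, Pow(5, Rational(1, 2))), -1), Add(K, Y)) (Function('A')(Y, K) = Mul(Rational(1, 3), Mul(Add(K, Y), Pow(Add(Y, Pow(5, Rational(1, 2))), -1))) = Mul(Rational(1, 3), Mul(Pow(Add(Y, Pow(5, Rational(1, 2))), -1), Add(K, Y))) = Mul(Rational(1, 3), Pow(Add(Y, Pow(5, Rational(1, 2))), -1), Add(K, Y)))
Pow(Add(-435, Function('A')(27, Pow(-3, 2))), -1) = Pow(Add(-435, Mul(Rational(1, 3), Pow(Add(27, Pow(5, Rational(1, 2))), -1), Add(Pow(-3, 2), 27))), -1) = Pow(Add(-435, Mul(Rational(1, 3), Pow(Add(27, Pow(5, Rational(1, 2))), -1), Add(9, 27))), -1) = Pow(Add(-435, Mul(Rational(1, 3), Pow(Add(27, Pow(5, Rational(1, 2))), -1), 36)), -1) = Pow(Add(-435, Mul(12, Pow(Add(27, Pow(5, Rational(1, 2))), -1))), -1)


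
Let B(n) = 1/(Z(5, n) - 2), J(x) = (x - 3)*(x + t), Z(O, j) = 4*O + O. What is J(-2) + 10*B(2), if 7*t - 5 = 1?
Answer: 990/161 ≈ 6.1491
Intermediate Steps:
t = 6/7 (t = 5/7 + (⅐)*1 = 5/7 + ⅐ = 6/7 ≈ 0.85714)
Z(O, j) = 5*O
J(x) = (-3 + x)*(6/7 + x) (J(x) = (x - 3)*(x + 6/7) = (-3 + x)*(6/7 + x))
B(n) = 1/23 (B(n) = 1/(5*5 - 2) = 1/(25 - 2) = 1/23)
J(-2) + 10*B(2) = (-18/7 + (-2)² - 15/7*(-2)) + 10*(1/23) = (-18/7 + 4 + 30/7) + 10/23 = 40/7 + 10/23 = 990/161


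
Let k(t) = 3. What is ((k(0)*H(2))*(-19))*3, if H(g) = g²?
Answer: -684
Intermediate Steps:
((k(0)*H(2))*(-19))*3 = ((3*2²)*(-19))*3 = ((3*4)*(-19))*3 = (12*(-19))*3 = -228*3 = -684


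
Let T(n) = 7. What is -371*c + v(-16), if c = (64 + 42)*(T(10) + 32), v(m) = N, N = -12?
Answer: -1533726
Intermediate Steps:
v(m) = -12
c = 4134 (c = (64 + 42)*(7 + 32) = 106*39 = 4134)
-371*c + v(-16) = -371*4134 - 12 = -1533714 - 12 = -1533726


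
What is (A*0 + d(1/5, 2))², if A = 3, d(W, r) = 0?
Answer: 0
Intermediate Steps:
(A*0 + d(1/5, 2))² = (3*0 + 0)² = (0 + 0)² = 0² = 0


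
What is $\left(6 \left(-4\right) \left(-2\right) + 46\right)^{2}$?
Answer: $8836$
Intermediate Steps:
$\left(6 \left(-4\right) \left(-2\right) + 46\right)^{2} = \left(\left(-24\right) \left(-2\right) + 46\right)^{2} = \left(48 + 46\right)^{2} = 94^{2} = 8836$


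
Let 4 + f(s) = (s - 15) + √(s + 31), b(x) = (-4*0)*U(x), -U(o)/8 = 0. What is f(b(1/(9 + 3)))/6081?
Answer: -19/6081 + √31/6081 ≈ -0.0022089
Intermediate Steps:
U(o) = 0 (U(o) = -8*0 = 0)
b(x) = 0 (b(x) = -4*0*0 = 0*0 = 0)
f(s) = -19 + s + √(31 + s) (f(s) = -4 + ((s - 15) + √(s + 31)) = -4 + ((-15 + s) + √(31 + s)) = -4 + (-15 + s + √(31 + s)) = -19 + s + √(31 + s))
f(b(1/(9 + 3)))/6081 = (-19 + 0 + √(31 + 0))/6081 = (-19 + 0 + √31)*(1/6081) = (-19 + √31)*(1/6081) = -19/6081 + √31/6081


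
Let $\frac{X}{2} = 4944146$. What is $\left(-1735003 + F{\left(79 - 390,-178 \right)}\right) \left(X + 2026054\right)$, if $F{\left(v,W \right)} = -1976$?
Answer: $-20694968800734$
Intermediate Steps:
$X = 9888292$ ($X = 2 \cdot 4944146 = 9888292$)
$\left(-1735003 + F{\left(79 - 390,-178 \right)}\right) \left(X + 2026054\right) = \left(-1735003 - 1976\right) \left(9888292 + 2026054\right) = \left(-1736979\right) 11914346 = -20694968800734$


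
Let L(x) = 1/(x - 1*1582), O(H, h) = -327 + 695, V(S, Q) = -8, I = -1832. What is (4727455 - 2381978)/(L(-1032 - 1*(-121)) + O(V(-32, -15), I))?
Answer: 5847274161/917423 ≈ 6373.6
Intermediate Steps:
O(H, h) = 368
L(x) = 1/(-1582 + x) (L(x) = 1/(x - 1582) = 1/(-1582 + x))
(4727455 - 2381978)/(L(-1032 - 1*(-121)) + O(V(-32, -15), I)) = (4727455 - 2381978)/(1/(-1582 + (-1032 - 1*(-121))) + 368) = 2345477/(1/(-1582 + (-1032 + 121)) + 368) = 2345477/(1/(-1582 - 911) + 368) = 2345477/(1/(-2493) + 368) = 2345477/(-1/2493 + 368) = 2345477/(917423/2493) = 2345477*(2493/917423) = 5847274161/917423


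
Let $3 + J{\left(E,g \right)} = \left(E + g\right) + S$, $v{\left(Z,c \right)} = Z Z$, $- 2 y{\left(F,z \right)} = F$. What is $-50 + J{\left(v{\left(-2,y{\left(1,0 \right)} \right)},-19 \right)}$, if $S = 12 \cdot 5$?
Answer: $-8$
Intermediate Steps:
$y{\left(F,z \right)} = - \frac{F}{2}$
$S = 60$
$v{\left(Z,c \right)} = Z^{2}$
$J{\left(E,g \right)} = 57 + E + g$ ($J{\left(E,g \right)} = -3 + \left(\left(E + g\right) + 60\right) = -3 + \left(60 + E + g\right) = 57 + E + g$)
$-50 + J{\left(v{\left(-2,y{\left(1,0 \right)} \right)},-19 \right)} = -50 + \left(57 + \left(-2\right)^{2} - 19\right) = -50 + \left(57 + 4 - 19\right) = -50 + 42 = -8$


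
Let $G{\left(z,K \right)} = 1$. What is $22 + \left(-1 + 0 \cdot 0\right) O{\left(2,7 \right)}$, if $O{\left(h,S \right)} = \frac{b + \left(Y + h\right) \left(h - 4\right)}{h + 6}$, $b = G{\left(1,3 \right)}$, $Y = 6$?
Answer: $\frac{191}{8} \approx 23.875$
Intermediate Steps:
$b = 1$
$O{\left(h,S \right)} = \frac{1 + \left(-4 + h\right) \left(6 + h\right)}{6 + h}$ ($O{\left(h,S \right)} = \frac{1 + \left(6 + h\right) \left(h - 4\right)}{h + 6} = \frac{1 + \left(6 + h\right) \left(-4 + h\right)}{6 + h} = \frac{1 + \left(-4 + h\right) \left(6 + h\right)}{6 + h}$)
$22 + \left(-1 + 0 \cdot 0\right) O{\left(2,7 \right)} = 22 + \left(-1 + 0 \cdot 0\right) \frac{-23 + 2^{2} + 2 \cdot 2}{6 + 2} = 22 + \left(-1 + 0\right) \frac{-23 + 4 + 4}{8} = 22 - \frac{1}{8} \left(-15\right) = 22 - - \frac{15}{8} = 22 + \frac{15}{8} = \frac{191}{8}$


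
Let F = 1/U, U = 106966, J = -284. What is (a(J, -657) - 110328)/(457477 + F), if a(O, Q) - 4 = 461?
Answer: -11751605658/48934484783 ≈ -0.24015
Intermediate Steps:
a(O, Q) = 465 (a(O, Q) = 4 + 461 = 465)
F = 1/106966 ≈ 9.3488e-6
(a(J, -657) - 110328)/(457477 + F) = (465 - 110328)/(457477 + 1/106966) = -109863/48934484783/106966 = -109863*106966/48934484783 = -11751605658/48934484783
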